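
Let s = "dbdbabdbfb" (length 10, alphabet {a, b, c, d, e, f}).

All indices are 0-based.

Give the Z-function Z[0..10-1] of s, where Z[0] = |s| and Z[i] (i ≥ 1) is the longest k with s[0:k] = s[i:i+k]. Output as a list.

Z[0]=10
i=1: i≥r, start 0; Z[1]=0
i=2: i≥r, start 0; Z[2]=2 scan→box=[2,4)
i=3: min(r-i=1, Z[1]=0)=0; Z[3]=0
i=4: i≥r, start 0; Z[4]=0
i=5: i≥r, start 0; Z[5]=0
i=6: i≥r, start 0; Z[6]=2 scan→box=[6,8)
i=7: min(r-i=1, Z[1]=0)=0; Z[7]=0
i=8: i≥r, start 0; Z[8]=0
i=9: i≥r, start 0; Z[9]=0

[10, 0, 2, 0, 0, 0, 2, 0, 0, 0]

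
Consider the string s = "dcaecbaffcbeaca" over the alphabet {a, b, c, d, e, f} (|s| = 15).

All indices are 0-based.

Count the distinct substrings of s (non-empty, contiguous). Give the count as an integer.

109

rank→(start, suffix):
  0 → (14, 'a')
  1 → (12, 'aca')
  2 → (2, 'aecbaffcbeaca')
  3 → (6, 'affcbeaca')
  4 → (5, 'baffcbeaca')
  5 → (10, 'beaca')
  6 → (13, 'ca')
  7 → (1, 'caecbaffcbeaca')
  8 → (4, 'cbaffcbeaca')
  9 → (9, 'cbeaca')
  10 → (0, 'dcaecbaffcbeaca')
  11 → (11, 'eaca')
  12 → (3, 'ecbaffcbeaca')
  13 → (8, 'fcbeaca')
  14 → (7, 'ffcbeaca')

SA = [14, 12, 2, 6, 5, 10, 13, 1, 4, 9, 0, 11, 3, 8, 7]
i: (SA[i-1],SA[i]) lcp shared
  1: (14,12) 1 'a'
  2: (12,2) 1 'a'
  3: (2,6) 1 'a'
  4: (6,5) 0 ''
  5: (5,10) 1 'b'
  6: (10,13) 0 ''
  7: (13,1) 2 'ca'
  8: (1,4) 1 'c'
  9: (4,9) 2 'cb'
  10: (9,0) 0 ''
  11: (0,11) 0 ''
  12: (11,3) 1 'e'
  13: (3,8) 0 ''
  14: (8,7) 1 'f'

n(n+1)/2 = 15·16/2 = 120
Σ LCP = 0 + 1 + 1 + 1 + 0 + 1 + 0 + 2 + 1 + 2 + 0 + 0 + 1 + 0 + 1 = 11
distinct = 120 − 11 = 109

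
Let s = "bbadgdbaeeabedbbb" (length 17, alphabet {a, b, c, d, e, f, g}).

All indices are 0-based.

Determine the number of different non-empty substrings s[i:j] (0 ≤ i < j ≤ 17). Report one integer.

sorted suffixes:
  #0 SA[0]=10  'abedbbb'
  #1 SA[1]=2  'adgdbaeeabedbbb'
  #2 SA[2]=7  'aeeabedbbb'
  #3 SA[3]=16  'b'
  #4 SA[4]=1  'badgdbaeeabedbbb'
  #5 SA[5]=6  'baeeabedbbb'
  #6 SA[6]=15  'bb'
  #7 SA[7]=0  'bbadgdbaeeabedbbb'
  #8 SA[8]=14  'bbb'
  #9 SA[9]=11  'bedbbb'
  #10 SA[10]=5  'dbaeeabedbbb'
  #11 SA[11]=13  'dbbb'
  #12 SA[12]=3  'dgdbaeeabedbbb'
  #13 SA[13]=9  'eabedbbb'
  #14 SA[14]=12  'edbbb'
  #15 SA[15]=8  'eeabedbbb'
  #16 SA[16]=4  'gdbaeeabedbbb'

SA = [10, 2, 7, 16, 1, 6, 15, 0, 14, 11, 5, 13, 3, 9, 12, 8, 4]
i: (SA[i-1],SA[i]) lcp shared
  1: (10,2) 1 'a'
  2: (2,7) 1 'a'
  3: (7,16) 0 ''
  4: (16,1) 1 'b'
  5: (1,6) 2 'ba'
  6: (6,15) 1 'b'
  7: (15,0) 2 'bb'
  8: (0,14) 2 'bb'
  9: (14,11) 1 'b'
  10: (11,5) 0 ''
  11: (5,13) 2 'db'
  12: (13,3) 1 'd'
  13: (3,9) 0 ''
  14: (9,12) 1 'e'
  15: (12,8) 1 'e'
  16: (8,4) 0 ''

n(n+1)/2 = 17·18/2 = 153
Σ LCP = 0 + 1 + 1 + 0 + 1 + 2 + 1 + 2 + 2 + 1 + 0 + 2 + 1 + 0 + 1 + 1 + 0 = 16
distinct = 153 − 16 = 137

137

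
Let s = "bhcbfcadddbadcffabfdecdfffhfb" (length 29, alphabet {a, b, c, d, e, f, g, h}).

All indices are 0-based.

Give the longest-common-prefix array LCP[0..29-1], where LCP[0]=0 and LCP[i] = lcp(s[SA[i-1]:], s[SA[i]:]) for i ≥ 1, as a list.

[0, 1, 2, 0, 1, 1, 2, 1, 0, 1, 1, 1, 0, 1, 1, 2, 1, 1, 0, 0, 1, 1, 1, 1, 2, 2, 1, 0, 1]

rank | idx | suffix
   0 |  16 | abfdecdfffhfb
   1 |  11 | adcffabfdecdfffhfb
   2 |   6 | adddbadcffabfdecdfffhfb
   3 |  28 | b
   4 |  10 | badcffabfdecdfffhfb
   5 |   3 | bfcadddbadcffabfdecdfffhfb
   6 |  17 | bfdecdfffhfb
   7 |   0 | bhcbfcadddbadcffabfdecdfffhfb
   8 |   5 | cadddbadcffabfdecdfffhfb
   9 |   2 | cbfcadddbadcffabfdecdfffhfb
  10 |  21 | cdfffhfb
  11 |  13 | cffabfdecdfffhfb
  12 |   9 | dbadcffabfdecdfffhfb
  13 |  12 | dcffabfdecdfffhfb
  14 |   8 | ddbadcffabfdecdfffhfb
  15 |   7 | dddbadcffabfdecdfffhfb
  16 |  19 | decdfffhfb
  17 |  22 | dfffhfb
  18 |  20 | ecdfffhfb
  19 |  15 | fabfdecdfffhfb
  20 |  27 | fb
  21 |   4 | fcadddbadcffabfdecdfffhfb
  22 |  18 | fdecdfffhfb
  23 |  14 | ffabfdecdfffhfb
  24 |  23 | fffhfb
  25 |  24 | ffhfb
  26 |  25 | fhfb
  27 |   1 | hcbfcadddbadcffabfdecdfffhfb
  28 |  26 | hfb

SA = [16, 11, 6, 28, 10, 3, 17, 0, 5, 2, 21, 13, 9, 12, 8, 7, 19, 22, 20, 15, 27, 4, 18, 14, 23, 24, 25, 1, 26]
rank  pair      lcp
   1  s[16:],s[11:]  1  'a'
   2  s[11:],s[6:]  2  'ad'
   3  s[6:],s[28:]  0  ''
   4  s[28:],s[10:]  1  'b'
   5  s[10:],s[3:]  1  'b'
   6  s[3:],s[17:]  2  'bf'
   7  s[17:],s[0:]  1  'b'
   8  s[0:],s[5:]  0  ''
   9  s[5:],s[2:]  1  'c'
  10  s[2:],s[21:]  1  'c'
  11  s[21:],s[13:]  1  'c'
  12  s[13:],s[9:]  0  ''
  13  s[9:],s[12:]  1  'd'
  14  s[12:],s[8:]  1  'd'
  15  s[8:],s[7:]  2  'dd'
  16  s[7:],s[19:]  1  'd'
  17  s[19:],s[22:]  1  'd'
  18  s[22:],s[20:]  0  ''
  19  s[20:],s[15:]  0  ''
  20  s[15:],s[27:]  1  'f'
  21  s[27:],s[4:]  1  'f'
  22  s[4:],s[18:]  1  'f'
  23  s[18:],s[14:]  1  'f'
  24  s[14:],s[23:]  2  'ff'
  25  s[23:],s[24:]  2  'ff'
  26  s[24:],s[25:]  1  'f'
  27  s[25:],s[1:]  0  ''
  28  s[1:],s[26:]  1  'h'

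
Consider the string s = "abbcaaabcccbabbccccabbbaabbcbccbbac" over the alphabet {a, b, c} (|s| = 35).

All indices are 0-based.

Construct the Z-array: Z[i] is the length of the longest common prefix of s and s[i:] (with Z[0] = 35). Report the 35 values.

[35, 0, 0, 0, 1, 1, 2, 0, 0, 0, 0, 0, 4, 0, 0, 0, 0, 0, 0, 3, 0, 0, 0, 1, 4, 0, 0, 0, 0, 0, 0, 0, 0, 1, 0]

Z[0]=35
i=1: i≥r, start 0; Z[1]=0
i=2: i≥r, start 0; Z[2]=0
i=3: i≥r, start 0; Z[3]=0
i=4: i≥r, start 0; Z[4]=1 grow→box=[4,5)
i=5: i≥r, start 0; Z[5]=1 grow→box=[5,6)
i=6: i≥r, start 0; Z[6]=2 grow→box=[6,8)
i=7: min(r-i=1, Z[1]=0)=0; Z[7]=0
i=8: i≥r, start 0; Z[8]=0
i=9: i≥r, start 0; Z[9]=0
i=10: i≥r, start 0; Z[10]=0
i=11: i≥r, start 0; Z[11]=0
i=12: i≥r, start 0; Z[12]=4 grow→box=[12,16)
i=13: min(r-i=3, Z[1]=0)=0; Z[13]=0
i=14: min(r-i=2, Z[2]=0)=0; Z[14]=0
i=15: min(r-i=1, Z[3]=0)=0; Z[15]=0
i=16: i≥r, start 0; Z[16]=0
i=17: i≥r, start 0; Z[17]=0
i=18: i≥r, start 0; Z[18]=0
i=19: i≥r, start 0; Z[19]=3 grow→box=[19,22)
i=20: min(r-i=2, Z[1]=0)=0; Z[20]=0
i=21: min(r-i=1, Z[2]=0)=0; Z[21]=0
i=22: i≥r, start 0; Z[22]=0
i=23: i≥r, start 0; Z[23]=1 grow→box=[23,24)
i=24: i≥r, start 0; Z[24]=4 grow→box=[24,28)
i=25: min(r-i=3, Z[1]=0)=0; Z[25]=0
i=26: min(r-i=2, Z[2]=0)=0; Z[26]=0
i=27: min(r-i=1, Z[3]=0)=0; Z[27]=0
i=28: i≥r, start 0; Z[28]=0
i=29: i≥r, start 0; Z[29]=0
i=30: i≥r, start 0; Z[30]=0
i=31: i≥r, start 0; Z[31]=0
i=32: i≥r, start 0; Z[32]=0
i=33: i≥r, start 0; Z[33]=1 grow→box=[33,34)
i=34: i≥r, start 0; Z[34]=0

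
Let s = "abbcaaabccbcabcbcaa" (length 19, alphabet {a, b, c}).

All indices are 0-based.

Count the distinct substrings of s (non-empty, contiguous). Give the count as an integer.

rank→(start, suffix):
  0 → (18, 'a')
  1 → (17, 'aa')
  2 → (4, 'aaabccbcabcbcaa')
  3 → (5, 'aabccbcabcbcaa')
  4 → (0, 'abbcaaabccbcabcbcaa')
  5 → (12, 'abcbcaa')
  6 → (6, 'abccbcabcbcaa')
  7 → (1, 'bbcaaabccbcabcbcaa')
  8 → (15, 'bcaa')
  9 → (2, 'bcaaabccbcabcbcaa')
  10 → (10, 'bcabcbcaa')
  11 → (13, 'bcbcaa')
  12 → (7, 'bccbcabcbcaa')
  13 → (16, 'caa')
  14 → (3, 'caaabccbcabcbcaa')
  15 → (11, 'cabcbcaa')
  16 → (14, 'cbcaa')
  17 → (9, 'cbcabcbcaa')
  18 → (8, 'ccbcabcbcaa')

SA = [18, 17, 4, 5, 0, 12, 6, 1, 15, 2, 10, 13, 7, 16, 3, 11, 14, 9, 8]
i: (SA[i-1],SA[i]) lcp shared
  1: (18,17) 1 'a'
  2: (17,4) 2 'aa'
  3: (4,5) 2 'aa'
  4: (5,0) 1 'a'
  5: (0,12) 2 'ab'
  6: (12,6) 3 'abc'
  7: (6,1) 0 ''
  8: (1,15) 1 'b'
  9: (15,2) 4 'bcaa'
  10: (2,10) 3 'bca'
  11: (10,13) 2 'bc'
  12: (13,7) 2 'bc'
  13: (7,16) 0 ''
  14: (16,3) 3 'caa'
  15: (3,11) 2 'ca'
  16: (11,14) 1 'c'
  17: (14,9) 4 'cbca'
  18: (9,8) 1 'c'

n(n+1)/2 = 19·20/2 = 190
Σ LCP = 0 + 1 + 2 + 2 + 1 + 2 + 3 + 0 + 1 + 4 + 3 + 2 + 2 + 0 + 3 + 2 + 1 + 4 + 1 = 34
distinct = 190 − 34 = 156

156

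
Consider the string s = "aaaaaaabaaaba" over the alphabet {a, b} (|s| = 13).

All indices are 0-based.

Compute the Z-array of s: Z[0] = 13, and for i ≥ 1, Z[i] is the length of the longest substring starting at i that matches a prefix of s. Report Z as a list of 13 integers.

Z[0]=13
i=1: fresh scan; Z[1]=6 extend→box=[1,7)
i=2: min(r-i=5, Z[1]=6)=5; Z[2]=5
i=3: min(r-i=4, Z[2]=5)=4; Z[3]=4
i=4: min(r-i=3, Z[3]=4)=3; Z[4]=3
i=5: min(r-i=2, Z[4]=3)=2; Z[5]=2
i=6: min(r-i=1, Z[5]=2)=1; Z[6]=1
i=7: fresh scan; Z[7]=0
i=8: fresh scan; Z[8]=3 extend→box=[8,11)
i=9: min(r-i=2, Z[1]=6)=2; Z[9]=2
i=10: min(r-i=1, Z[2]=5)=1; Z[10]=1
i=11: fresh scan; Z[11]=0
i=12: fresh scan; Z[12]=1 extend→box=[12,13)

[13, 6, 5, 4, 3, 2, 1, 0, 3, 2, 1, 0, 1]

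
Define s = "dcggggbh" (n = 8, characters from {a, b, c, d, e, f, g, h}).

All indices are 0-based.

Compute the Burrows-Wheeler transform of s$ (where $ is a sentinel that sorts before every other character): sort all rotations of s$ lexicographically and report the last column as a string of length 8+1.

hgd$gggcb

rank  rotation   last
    0  $dcggggbh  h
    1  bh$dcgggg  g
    2  cggggbh$d  d
    3  dcggggbh$  $
    4  gbh$dcggg  g
    5  ggbh$dcgg  g
    6  gggbh$dcg  g
    7  ggggbh$dc  c
    8  h$dcggggb  b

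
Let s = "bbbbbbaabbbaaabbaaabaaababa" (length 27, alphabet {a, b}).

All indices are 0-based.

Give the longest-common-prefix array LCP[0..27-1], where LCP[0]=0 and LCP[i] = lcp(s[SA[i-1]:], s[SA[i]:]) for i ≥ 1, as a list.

rank | idx | suffix
   0 |  26 | a
   1 |  16 | aaabaaababa
   2 |  20 | aaababa
   3 |  11 | aaabbaaabaaababa
   4 |  17 | aabaaababa
   5 |  21 | aababa
   6 |  12 | aabbaaabaaababa
   7 |   6 | aabbbaaabbaaabaaababa
   8 |  24 | aba
   9 |  18 | abaaababa
  10 |  22 | ababa
  11 |  13 | abbaaabaaababa
  12 |   7 | abbbaaabbaaabaaababa
  13 |  25 | ba
  14 |  15 | baaabaaababa
  15 |  19 | baaababa
  16 |  10 | baaabbaaabaaababa
  17 |   5 | baabbbaaabbaaabaaababa
  18 |  23 | baba
  19 |  14 | bbaaabaaababa
  20 |   9 | bbaaabbaaabaaababa
  21 |   4 | bbaabbbaaabbaaabaaababa
  22 |   8 | bbbaaabbaaabaaababa
  23 |   3 | bbbaabbbaaabbaaabaaababa
  24 |   2 | bbbbaabbbaaabbaaabaaababa
  25 |   1 | bbbbbaabbbaaabbaaabaaababa
  26 |   0 | bbbbbbaabbbaaabbaaabaaababa

SA = [26, 16, 20, 11, 17, 21, 12, 6, 24, 18, 22, 13, 7, 25, 15, 19, 10, 5, 23, 14, 9, 4, 8, 3, 2, 1, 0]
rank  pair      lcp
   1  s[26:],s[16:]  1  'a'
   2  s[16:],s[20:]  5  'aaaba'
   3  s[20:],s[11:]  4  'aaab'
   4  s[11:],s[17:]  2  'aa'
   5  s[17:],s[21:]  4  'aaba'
   6  s[21:],s[12:]  3  'aab'
   7  s[12:],s[6:]  4  'aabb'
   8  s[6:],s[24:]  1  'a'
   9  s[24:],s[18:]  3  'aba'
  10  s[18:],s[22:]  3  'aba'
  11  s[22:],s[13:]  2  'ab'
  12  s[13:],s[7:]  3  'abb'
  13  s[7:],s[25:]  0  ''
  14  s[25:],s[15:]  2  'ba'
  15  s[15:],s[19:]  6  'baaaba'
  16  s[19:],s[10:]  5  'baaab'
  17  s[10:],s[5:]  3  'baa'
  18  s[5:],s[23:]  2  'ba'
  19  s[23:],s[14:]  1  'b'
  20  s[14:],s[9:]  6  'bbaaab'
  21  s[9:],s[4:]  4  'bbaa'
  22  s[4:],s[8:]  2  'bb'
  23  s[8:],s[3:]  5  'bbbaa'
  24  s[3:],s[2:]  3  'bbb'
  25  s[2:],s[1:]  4  'bbbb'
  26  s[1:],s[0:]  5  'bbbbb'

[0, 1, 5, 4, 2, 4, 3, 4, 1, 3, 3, 2, 3, 0, 2, 6, 5, 3, 2, 1, 6, 4, 2, 5, 3, 4, 5]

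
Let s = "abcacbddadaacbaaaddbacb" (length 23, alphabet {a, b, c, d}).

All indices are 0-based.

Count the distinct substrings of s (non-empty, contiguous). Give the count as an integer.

rank→(start, suffix):
  0 → (14, 'aaaddbacb')
  1 → (10, 'aacbaaaddbacb')
  2 → (15, 'aaddbacb')
  3 → (0, 'abcacbddadaacbaaaddbacb')
  4 → (20, 'acb')
  5 → (11, 'acbaaaddbacb')
  6 → (3, 'acbddadaacbaaaddbacb')
  7 → (8, 'adaacbaaaddbacb')
  8 → (16, 'addbacb')
  9 → (22, 'b')
  10 → (13, 'baaaddbacb')
  11 → (19, 'bacb')
  12 → (1, 'bcacbddadaacbaaaddbacb')
  13 → (5, 'bddadaacbaaaddbacb')
  14 → (2, 'cacbddadaacbaaaddbacb')
  15 → (21, 'cb')
  16 → (12, 'cbaaaddbacb')
  17 → (4, 'cbddadaacbaaaddbacb')
  18 → (9, 'daacbaaaddbacb')
  19 → (7, 'dadaacbaaaddbacb')
  20 → (18, 'dbacb')
  21 → (6, 'ddadaacbaaaddbacb')
  22 → (17, 'ddbacb')

SA = [14, 10, 15, 0, 20, 11, 3, 8, 16, 22, 13, 19, 1, 5, 2, 21, 12, 4, 9, 7, 18, 6, 17]
rank  pair      lcp
   1  s[14:],s[10:]  2  'aa'
   2  s[10:],s[15:]  2  'aa'
   3  s[15:],s[0:]  1  'a'
   4  s[0:],s[20:]  1  'a'
   5  s[20:],s[11:]  3  'acb'
   6  s[11:],s[3:]  3  'acb'
   7  s[3:],s[8:]  1  'a'
   8  s[8:],s[16:]  2  'ad'
   9  s[16:],s[22:]  0  ''
  10  s[22:],s[13:]  1  'b'
  11  s[13:],s[19:]  2  'ba'
  12  s[19:],s[1:]  1  'b'
  13  s[1:],s[5:]  1  'b'
  14  s[5:],s[2:]  0  ''
  15  s[2:],s[21:]  1  'c'
  16  s[21:],s[12:]  2  'cb'
  17  s[12:],s[4:]  2  'cb'
  18  s[4:],s[9:]  0  ''
  19  s[9:],s[7:]  2  'da'
  20  s[7:],s[18:]  1  'd'
  21  s[18:],s[6:]  1  'd'
  22  s[6:],s[17:]  2  'dd'

n(n+1)/2 = 23·24/2 = 276
Σ LCP = 0 + 2 + 2 + 1 + 1 + 3 + 3 + 1 + 2 + 0 + 1 + 2 + 1 + 1 + 0 + 1 + 2 + 2 + 0 + 2 + 1 + 1 + 2 = 31
distinct = 276 − 31 = 245

245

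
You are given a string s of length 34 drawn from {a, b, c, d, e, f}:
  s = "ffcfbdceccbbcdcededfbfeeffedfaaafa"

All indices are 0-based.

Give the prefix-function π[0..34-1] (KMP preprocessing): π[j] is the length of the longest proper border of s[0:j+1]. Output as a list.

[0, 1, 0, 1, 0, 0, 0, 0, 0, 0, 0, 0, 0, 0, 0, 0, 0, 0, 0, 1, 0, 1, 0, 0, 1, 2, 0, 0, 1, 0, 0, 0, 1, 0]

π[0] = 0
j=1 s[j]='f': π[1]=1 (border 'f')
j=2 s[j]='c': k: 1→0; π[2]=0 (border '')
j=3 s[j]='f': π[3]=1 (border 'f')
j=4 s[j]='b': k: 1→0; π[4]=0 (border '')
j=5 s[j]='d': π[5]=0 (border '')
j=6 s[j]='c': π[6]=0 (border '')
j=7 s[j]='e': π[7]=0 (border '')
j=8 s[j]='c': π[8]=0 (border '')
j=9 s[j]='c': π[9]=0 (border '')
j=10 s[j]='b': π[10]=0 (border '')
j=11 s[j]='b': π[11]=0 (border '')
j=12 s[j]='c': π[12]=0 (border '')
j=13 s[j]='d': π[13]=0 (border '')
j=14 s[j]='c': π[14]=0 (border '')
j=15 s[j]='e': π[15]=0 (border '')
j=16 s[j]='d': π[16]=0 (border '')
j=17 s[j]='e': π[17]=0 (border '')
j=18 s[j]='d': π[18]=0 (border '')
j=19 s[j]='f': π[19]=1 (border 'f')
j=20 s[j]='b': k: 1→0; π[20]=0 (border '')
j=21 s[j]='f': π[21]=1 (border 'f')
j=22 s[j]='e': k: 1→0; π[22]=0 (border '')
j=23 s[j]='e': π[23]=0 (border '')
j=24 s[j]='f': π[24]=1 (border 'f')
j=25 s[j]='f': π[25]=2 (border 'ff')
j=26 s[j]='e': k: 2→1→0; π[26]=0 (border '')
j=27 s[j]='d': π[27]=0 (border '')
j=28 s[j]='f': π[28]=1 (border 'f')
j=29 s[j]='a': k: 1→0; π[29]=0 (border '')
j=30 s[j]='a': π[30]=0 (border '')
j=31 s[j]='a': π[31]=0 (border '')
j=32 s[j]='f': π[32]=1 (border 'f')
j=33 s[j]='a': k: 1→0; π[33]=0 (border '')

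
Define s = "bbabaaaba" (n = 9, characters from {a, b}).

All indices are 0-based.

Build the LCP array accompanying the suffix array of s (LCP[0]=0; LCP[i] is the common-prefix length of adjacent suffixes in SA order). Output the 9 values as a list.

[0, 1, 2, 1, 3, 0, 2, 2, 1]

sorted suffixes:
  #0 SA[0]=8  'a'
  #1 SA[1]=4  'aaaba'
  #2 SA[2]=5  'aaba'
  #3 SA[3]=6  'aba'
  #4 SA[4]=2  'abaaaba'
  #5 SA[5]=7  'ba'
  #6 SA[6]=3  'baaaba'
  #7 SA[7]=1  'babaaaba'
  #8 SA[8]=0  'bbabaaaba'

SA = [8, 4, 5, 6, 2, 7, 3, 1, 0]
i: (SA[i-1],SA[i]) lcp shared
  1: (8,4) 1 'a'
  2: (4,5) 2 'aa'
  3: (5,6) 1 'a'
  4: (6,2) 3 'aba'
  5: (2,7) 0 ''
  6: (7,3) 2 'ba'
  7: (3,1) 2 'ba'
  8: (1,0) 1 'b'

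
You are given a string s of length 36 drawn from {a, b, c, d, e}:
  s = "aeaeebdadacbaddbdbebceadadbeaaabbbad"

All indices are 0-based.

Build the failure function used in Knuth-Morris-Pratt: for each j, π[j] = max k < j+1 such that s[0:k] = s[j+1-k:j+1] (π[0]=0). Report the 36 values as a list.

[0, 0, 1, 2, 0, 0, 0, 1, 0, 1, 0, 0, 1, 0, 0, 0, 0, 0, 0, 0, 0, 0, 1, 0, 1, 0, 0, 0, 1, 1, 1, 0, 0, 0, 1, 0]

π[0] = 0
j=1 s[j]='e': π[1]=0 (border '')
j=2 s[j]='a': π[2]=1 (border 'a')
j=3 s[j]='e': π[3]=2 (border 'ae')
j=4 s[j]='e': k: 2→0; π[4]=0 (border '')
j=5 s[j]='b': π[5]=0 (border '')
j=6 s[j]='d': π[6]=0 (border '')
j=7 s[j]='a': π[7]=1 (border 'a')
j=8 s[j]='d': k: 1→0; π[8]=0 (border '')
j=9 s[j]='a': π[9]=1 (border 'a')
j=10 s[j]='c': k: 1→0; π[10]=0 (border '')
j=11 s[j]='b': π[11]=0 (border '')
j=12 s[j]='a': π[12]=1 (border 'a')
j=13 s[j]='d': k: 1→0; π[13]=0 (border '')
j=14 s[j]='d': π[14]=0 (border '')
j=15 s[j]='b': π[15]=0 (border '')
j=16 s[j]='d': π[16]=0 (border '')
j=17 s[j]='b': π[17]=0 (border '')
j=18 s[j]='e': π[18]=0 (border '')
j=19 s[j]='b': π[19]=0 (border '')
j=20 s[j]='c': π[20]=0 (border '')
j=21 s[j]='e': π[21]=0 (border '')
j=22 s[j]='a': π[22]=1 (border 'a')
j=23 s[j]='d': k: 1→0; π[23]=0 (border '')
j=24 s[j]='a': π[24]=1 (border 'a')
j=25 s[j]='d': k: 1→0; π[25]=0 (border '')
j=26 s[j]='b': π[26]=0 (border '')
j=27 s[j]='e': π[27]=0 (border '')
j=28 s[j]='a': π[28]=1 (border 'a')
j=29 s[j]='a': k: 1→0; π[29]=1 (border 'a')
j=30 s[j]='a': k: 1→0; π[30]=1 (border 'a')
j=31 s[j]='b': k: 1→0; π[31]=0 (border '')
j=32 s[j]='b': π[32]=0 (border '')
j=33 s[j]='b': π[33]=0 (border '')
j=34 s[j]='a': π[34]=1 (border 'a')
j=35 s[j]='d': k: 1→0; π[35]=0 (border '')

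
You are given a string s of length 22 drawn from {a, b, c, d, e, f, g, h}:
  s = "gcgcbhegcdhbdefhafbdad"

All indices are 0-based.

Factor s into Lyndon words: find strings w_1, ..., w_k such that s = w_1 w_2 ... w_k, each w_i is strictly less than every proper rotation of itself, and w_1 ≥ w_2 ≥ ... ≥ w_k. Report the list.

emit factor 1: 'g' (i=0, period=1)
emit factor 2: 'cg' (i=1, period=2)
emit factor 3: 'c' (i=3, period=1)
emit factor 4: 'bhegcdh' (i=4, period=7)
emit factor 5: 'bdefh' (i=11, period=5)
emit factor 6: 'afbd' (i=16, period=4)
emit factor 7: 'ad' (i=20, period=2)

["g", "cg", "c", "bhegcdh", "bdefh", "afbd", "ad"]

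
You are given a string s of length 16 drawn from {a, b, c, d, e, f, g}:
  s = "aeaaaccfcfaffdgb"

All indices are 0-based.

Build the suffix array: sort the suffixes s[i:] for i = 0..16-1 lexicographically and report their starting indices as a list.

sorted suffixes:
  #0 SA[0]=2  'aaaccfcfaffdgb'
  #1 SA[1]=3  'aaccfcfaffdgb'
  #2 SA[2]=4  'accfcfaffdgb'
  #3 SA[3]=0  'aeaaaccfcfaffdgb'
  #4 SA[4]=10  'affdgb'
  #5 SA[5]=15  'b'
  #6 SA[6]=5  'ccfcfaffdgb'
  #7 SA[7]=8  'cfaffdgb'
  #8 SA[8]=6  'cfcfaffdgb'
  #9 SA[9]=13  'dgb'
  #10 SA[10]=1  'eaaaccfcfaffdgb'
  #11 SA[11]=9  'faffdgb'
  #12 SA[12]=7  'fcfaffdgb'
  #13 SA[13]=12  'fdgb'
  #14 SA[14]=11  'ffdgb'
  #15 SA[15]=14  'gb'

[2, 3, 4, 0, 10, 15, 5, 8, 6, 13, 1, 9, 7, 12, 11, 14]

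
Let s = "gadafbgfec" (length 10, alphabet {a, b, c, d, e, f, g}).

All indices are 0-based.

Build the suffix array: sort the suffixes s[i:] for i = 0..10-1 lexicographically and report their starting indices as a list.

[1, 3, 5, 9, 2, 8, 4, 7, 0, 6]

rank→(start, suffix):
  0 → (1, 'adafbgfec')
  1 → (3, 'afbgfec')
  2 → (5, 'bgfec')
  3 → (9, 'c')
  4 → (2, 'dafbgfec')
  5 → (8, 'ec')
  6 → (4, 'fbgfec')
  7 → (7, 'fec')
  8 → (0, 'gadafbgfec')
  9 → (6, 'gfec')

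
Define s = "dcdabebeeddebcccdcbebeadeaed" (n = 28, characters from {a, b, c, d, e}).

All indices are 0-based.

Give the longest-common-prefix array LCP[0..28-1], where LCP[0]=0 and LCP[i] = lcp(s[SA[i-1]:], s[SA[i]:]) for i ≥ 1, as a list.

rank | idx | suffix
   0 |   3 | abebeeddebcccdcbebeadeaed
   1 |  22 | adeaed
   2 |  25 | aed
   3 |  12 | bcccdcbebeadeaed
   4 |  20 | beadeaed
   5 |  18 | bebeadeaed
   6 |   4 | bebeeddebcccdcbebeadeaed
   7 |   6 | beeddebcccdcbebeadeaed
   8 |  17 | cbebeadeaed
   9 |  13 | cccdcbebeadeaed
  10 |  14 | ccdcbebeadeaed
  11 |   1 | cdabebeeddebcccdcbebeadeaed
  12 |  15 | cdcbebeadeaed
  13 |  27 | d
  14 |   2 | dabebeeddebcccdcbebeadeaed
  15 |  16 | dcbebeadeaed
  16 |   0 | dcdabebeeddebcccdcbebeadeaed
  17 |   9 | ddebcccdcbebeadeaed
  18 |  23 | deaed
  19 |  10 | debcccdcbebeadeaed
  20 |  21 | eadeaed
  21 |  24 | eaed
  22 |  11 | ebcccdcbebeadeaed
  23 |  19 | ebeadeaed
  24 |   5 | ebeeddebcccdcbebeadeaed
  25 |  26 | ed
  26 |   8 | eddebcccdcbebeadeaed
  27 |   7 | eeddebcccdcbebeadeaed

SA = [3, 22, 25, 12, 20, 18, 4, 6, 17, 13, 14, 1, 15, 27, 2, 16, 0, 9, 23, 10, 21, 24, 11, 19, 5, 26, 8, 7]
i: (SA[i-1],SA[i]) lcp shared
  1: (3,22) 1 'a'
  2: (22,25) 1 'a'
  3: (25,12) 0 ''
  4: (12,20) 1 'b'
  5: (20,18) 2 'be'
  6: (18,4) 4 'bebe'
  7: (4,6) 2 'be'
  8: (6,17) 0 ''
  9: (17,13) 1 'c'
  10: (13,14) 2 'cc'
  11: (14,1) 1 'c'
  12: (1,15) 2 'cd'
  13: (15,27) 0 ''
  14: (27,2) 1 'd'
  15: (2,16) 1 'd'
  16: (16,0) 2 'dc'
  17: (0,9) 1 'd'
  18: (9,23) 1 'd'
  19: (23,10) 2 'de'
  20: (10,21) 0 ''
  21: (21,24) 2 'ea'
  22: (24,11) 1 'e'
  23: (11,19) 2 'eb'
  24: (19,5) 3 'ebe'
  25: (5,26) 1 'e'
  26: (26,8) 2 'ed'
  27: (8,7) 1 'e'

[0, 1, 1, 0, 1, 2, 4, 2, 0, 1, 2, 1, 2, 0, 1, 1, 2, 1, 1, 2, 0, 2, 1, 2, 3, 1, 2, 1]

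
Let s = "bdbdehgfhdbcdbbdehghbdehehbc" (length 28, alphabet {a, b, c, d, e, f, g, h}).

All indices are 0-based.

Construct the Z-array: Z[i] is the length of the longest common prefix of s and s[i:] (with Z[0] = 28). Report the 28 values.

Z[0]=28
i=1: outside box; Z[1]=0
i=2: outside box; Z[2]=2 extend→box=[2,4)
i=3: min(r-i=1, Z[1]=0)=0; Z[3]=0
i=4: outside box; Z[4]=0
i=5: outside box; Z[5]=0
i=6: outside box; Z[6]=0
i=7: outside box; Z[7]=0
i=8: outside box; Z[8]=0
i=9: outside box; Z[9]=0
i=10: outside box; Z[10]=1 extend→box=[10,11)
i=11: outside box; Z[11]=0
i=12: outside box; Z[12]=0
i=13: outside box; Z[13]=1 extend→box=[13,14)
i=14: outside box; Z[14]=2 extend→box=[14,16)
i=15: min(r-i=1, Z[1]=0)=0; Z[15]=0
i=16: outside box; Z[16]=0
i=17: outside box; Z[17]=0
i=18: outside box; Z[18]=0
i=19: outside box; Z[19]=0
i=20: outside box; Z[20]=2 extend→box=[20,22)
i=21: min(r-i=1, Z[1]=0)=0; Z[21]=0
i=22: outside box; Z[22]=0
i=23: outside box; Z[23]=0
i=24: outside box; Z[24]=0
i=25: outside box; Z[25]=0
i=26: outside box; Z[26]=1 extend→box=[26,27)
i=27: outside box; Z[27]=0

[28, 0, 2, 0, 0, 0, 0, 0, 0, 0, 1, 0, 0, 1, 2, 0, 0, 0, 0, 0, 2, 0, 0, 0, 0, 0, 1, 0]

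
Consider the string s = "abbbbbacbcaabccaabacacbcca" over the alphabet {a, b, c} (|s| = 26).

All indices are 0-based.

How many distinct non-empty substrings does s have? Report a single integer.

rank | idx | suffix
   0 |  25 | a
   1 |  15 | aabacacbcca
   2 |  10 | aabccaabacacbcca
   3 |  16 | abacacbcca
   4 |   0 | abbbbbacbcaabccaabacacbcca
   5 |  11 | abccaabacacbcca
   6 |  18 | acacbcca
   7 |   6 | acbcaabccaabacacbcca
   8 |  20 | acbcca
   9 |  17 | bacacbcca
  10 |   5 | bacbcaabccaabacacbcca
  11 |   4 | bbacbcaabccaabacacbcca
  12 |   3 | bbbacbcaabccaabacacbcca
  13 |   2 | bbbbacbcaabccaabacacbcca
  14 |   1 | bbbbbacbcaabccaabacacbcca
  15 |   8 | bcaabccaabacacbcca
  16 |  22 | bcca
  17 |  12 | bccaabacacbcca
  18 |  24 | ca
  19 |  14 | caabacacbcca
  20 |   9 | caabccaabacacbcca
  21 |  19 | cacbcca
  22 |   7 | cbcaabccaabacacbcca
  23 |  21 | cbcca
  24 |  23 | cca
  25 |  13 | ccaabacacbcca

SA = [25, 15, 10, 16, 0, 11, 18, 6, 20, 17, 5, 4, 3, 2, 1, 8, 22, 12, 24, 14, 9, 19, 7, 21, 23, 13]
rank  pair      lcp
   1  s[25:],s[15:]  1  'a'
   2  s[15:],s[10:]  3  'aab'
   3  s[10:],s[16:]  1  'a'
   4  s[16:],s[0:]  2  'ab'
   5  s[0:],s[11:]  2  'ab'
   6  s[11:],s[18:]  1  'a'
   7  s[18:],s[6:]  2  'ac'
   8  s[6:],s[20:]  4  'acbc'
   9  s[20:],s[17:]  0  ''
  10  s[17:],s[5:]  3  'bac'
  11  s[5:],s[4:]  1  'b'
  12  s[4:],s[3:]  2  'bb'
  13  s[3:],s[2:]  3  'bbb'
  14  s[2:],s[1:]  4  'bbbb'
  15  s[1:],s[8:]  1  'b'
  16  s[8:],s[22:]  2  'bc'
  17  s[22:],s[12:]  4  'bcca'
  18  s[12:],s[24:]  0  ''
  19  s[24:],s[14:]  2  'ca'
  20  s[14:],s[9:]  4  'caab'
  21  s[9:],s[19:]  2  'ca'
  22  s[19:],s[7:]  1  'c'
  23  s[7:],s[21:]  3  'cbc'
  24  s[21:],s[23:]  1  'c'
  25  s[23:],s[13:]  3  'cca'

n(n+1)/2 = 26·27/2 = 351
Σ LCP = 0 + 1 + 3 + 1 + 2 + 2 + 1 + 2 + 4 + 0 + 3 + 1 + 2 + 3 + 4 + 1 + 2 + 4 + 0 + 2 + 4 + 2 + 1 + 3 + 1 + 3 = 52
distinct = 351 − 52 = 299

299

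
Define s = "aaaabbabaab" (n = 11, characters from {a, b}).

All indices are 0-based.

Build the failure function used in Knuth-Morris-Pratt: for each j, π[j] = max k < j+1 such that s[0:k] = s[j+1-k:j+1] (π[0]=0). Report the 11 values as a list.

[0, 1, 2, 3, 0, 0, 1, 0, 1, 2, 0]

π[0] = 0
j=1 s[j]='a': π[1]=1 (border 'a')
j=2 s[j]='a': π[2]=2 (border 'aa')
j=3 s[j]='a': π[3]=3 (border 'aaa')
j=4 s[j]='b': k: 3→2→1→0; π[4]=0 (border '')
j=5 s[j]='b': π[5]=0 (border '')
j=6 s[j]='a': π[6]=1 (border 'a')
j=7 s[j]='b': k: 1→0; π[7]=0 (border '')
j=8 s[j]='a': π[8]=1 (border 'a')
j=9 s[j]='a': π[9]=2 (border 'aa')
j=10 s[j]='b': k: 2→1→0; π[10]=0 (border '')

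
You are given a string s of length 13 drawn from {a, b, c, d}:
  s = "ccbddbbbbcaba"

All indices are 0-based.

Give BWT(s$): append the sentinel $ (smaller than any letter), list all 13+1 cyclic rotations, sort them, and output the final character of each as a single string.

rank  rotation        last
    0  $ccbddbbbbcaba  a
    1  a$ccbddbbbbcab  b
    2  aba$ccbddbbbbc  c
    3  ba$ccbddbbbbca  a
    4  bbbbcaba$ccbdd  d
    5  bbbcaba$ccbddb  b
    6  bbcaba$ccbddbb  b
    7  bcaba$ccbddbbb  b
    8  bddbbbbcaba$cc  c
    9  caba$ccbddbbbb  b
   10  cbddbbbbcaba$c  c
   11  ccbddbbbbcaba$  $
   12  dbbbbcaba$ccbd  d
   13  ddbbbbcaba$ccb  b

abcadbbbcbc$db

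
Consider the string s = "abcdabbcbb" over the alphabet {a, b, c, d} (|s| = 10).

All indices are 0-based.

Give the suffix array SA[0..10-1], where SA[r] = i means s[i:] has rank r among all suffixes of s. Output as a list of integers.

rank | idx | suffix
   0 |   4 | abbcbb
   1 |   0 | abcdabbcbb
   2 |   9 | b
   3 |   8 | bb
   4 |   5 | bbcbb
   5 |   6 | bcbb
   6 |   1 | bcdabbcbb
   7 |   7 | cbb
   8 |   2 | cdabbcbb
   9 |   3 | dabbcbb

[4, 0, 9, 8, 5, 6, 1, 7, 2, 3]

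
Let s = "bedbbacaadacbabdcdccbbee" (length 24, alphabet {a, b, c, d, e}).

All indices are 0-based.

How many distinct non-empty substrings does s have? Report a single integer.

275

rank | idx | suffix
   0 |   7 | aadacbabdcdccbbee
   1 |  13 | abdcdccbbee
   2 |   5 | acaadacbabdcdccbbee
   3 |  10 | acbabdcdccbbee
   4 |   8 | adacbabdcdccbbee
   5 |  12 | babdcdccbbee
   6 |   4 | bacaadacbabdcdccbbee
   7 |   3 | bbacaadacbabdcdccbbee
   8 |  20 | bbee
   9 |  14 | bdcdccbbee
  10 |   0 | bedbbacaadacbabdcdccbbee
  11 |  21 | bee
  12 |   6 | caadacbabdcdccbbee
  13 |  11 | cbabdcdccbbee
  14 |  19 | cbbee
  15 |  18 | ccbbee
  16 |  16 | cdccbbee
  17 |   9 | dacbabdcdccbbee
  18 |   2 | dbbacaadacbabdcdccbbee
  19 |  17 | dccbbee
  20 |  15 | dcdccbbee
  21 |  23 | e
  22 |   1 | edbbacaadacbabdcdccbbee
  23 |  22 | ee

SA = [7, 13, 5, 10, 8, 12, 4, 3, 20, 14, 0, 21, 6, 11, 19, 18, 16, 9, 2, 17, 15, 23, 1, 22]
rank  pair      lcp
   1  s[7:],s[13:]  1  'a'
   2  s[13:],s[5:]  1  'a'
   3  s[5:],s[10:]  2  'ac'
   4  s[10:],s[8:]  1  'a'
   5  s[8:],s[12:]  0  ''
   6  s[12:],s[4:]  2  'ba'
   7  s[4:],s[3:]  1  'b'
   8  s[3:],s[20:]  2  'bb'
   9  s[20:],s[14:]  1  'b'
  10  s[14:],s[0:]  1  'b'
  11  s[0:],s[21:]  2  'be'
  12  s[21:],s[6:]  0  ''
  13  s[6:],s[11:]  1  'c'
  14  s[11:],s[19:]  2  'cb'
  15  s[19:],s[18:]  1  'c'
  16  s[18:],s[16:]  1  'c'
  17  s[16:],s[9:]  0  ''
  18  s[9:],s[2:]  1  'd'
  19  s[2:],s[17:]  1  'd'
  20  s[17:],s[15:]  2  'dc'
  21  s[15:],s[23:]  0  ''
  22  s[23:],s[1:]  1  'e'
  23  s[1:],s[22:]  1  'e'

n(n+1)/2 = 24·25/2 = 300
Σ LCP = 0 + 1 + 1 + 2 + 1 + 0 + 2 + 1 + 2 + 1 + 1 + 2 + 0 + 1 + 2 + 1 + 1 + 0 + 1 + 1 + 2 + 0 + 1 + 1 = 25
distinct = 300 − 25 = 275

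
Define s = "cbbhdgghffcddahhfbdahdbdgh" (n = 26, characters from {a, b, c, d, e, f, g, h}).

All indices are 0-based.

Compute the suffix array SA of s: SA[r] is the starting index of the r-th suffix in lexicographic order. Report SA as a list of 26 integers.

sorted suffixes:
  #0 SA[0]=19  'ahdbdgh'
  #1 SA[1]=13  'ahhfbdahdbdgh'
  #2 SA[2]=1  'bbhdgghffcddahhfbdahdbdgh'
  #3 SA[3]=17  'bdahdbdgh'
  #4 SA[4]=22  'bdgh'
  #5 SA[5]=2  'bhdgghffcddahhfbdahdbdgh'
  #6 SA[6]=0  'cbbhdgghffcddahhfbdahdbdgh'
  #7 SA[7]=10  'cddahhfbdahdbdgh'
  #8 SA[8]=18  'dahdbdgh'
  #9 SA[9]=12  'dahhfbdahdbdgh'
  #10 SA[10]=21  'dbdgh'
  #11 SA[11]=11  'ddahhfbdahdbdgh'
  #12 SA[12]=4  'dgghffcddahhfbdahdbdgh'
  #13 SA[13]=23  'dgh'
  #14 SA[14]=16  'fbdahdbdgh'
  #15 SA[15]=9  'fcddahhfbdahdbdgh'
  #16 SA[16]=8  'ffcddahhfbdahdbdgh'
  #17 SA[17]=5  'gghffcddahhfbdahdbdgh'
  #18 SA[18]=24  'gh'
  #19 SA[19]=6  'ghffcddahhfbdahdbdgh'
  #20 SA[20]=25  'h'
  #21 SA[21]=20  'hdbdgh'
  #22 SA[22]=3  'hdgghffcddahhfbdahdbdgh'
  #23 SA[23]=15  'hfbdahdbdgh'
  #24 SA[24]=7  'hffcddahhfbdahdbdgh'
  #25 SA[25]=14  'hhfbdahdbdgh'

[19, 13, 1, 17, 22, 2, 0, 10, 18, 12, 21, 11, 4, 23, 16, 9, 8, 5, 24, 6, 25, 20, 3, 15, 7, 14]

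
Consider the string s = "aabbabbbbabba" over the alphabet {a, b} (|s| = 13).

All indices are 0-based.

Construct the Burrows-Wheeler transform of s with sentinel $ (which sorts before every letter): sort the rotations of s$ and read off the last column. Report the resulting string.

ab$babbbbababa

rank  rotation        last
    0  $aabbabbbbabba  a
    1  a$aabbabbbbabb  b
    2  aabbabbbbabba$  $
    3  abba$aabbabbbb  b
    4  abbabbbbabba$a  a
    5  abbbbabba$aabb  b
    6  ba$aabbabbbbab  b
    7  babba$aabbabbb  b
    8  babbbbabba$aab  b
    9  bba$aabbabbbba  a
   10  bbabba$aabbabb  b
   11  bbabbbbabba$aa  a
   12  bbbabba$aabbab  b
   13  bbbbabba$aabba  a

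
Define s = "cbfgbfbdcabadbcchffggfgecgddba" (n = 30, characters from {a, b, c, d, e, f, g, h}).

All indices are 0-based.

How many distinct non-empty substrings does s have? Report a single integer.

438

rank→(start, suffix):
  0 → (29, 'a')
  1 → (9, 'abadbcchffggfgecgddba')
  2 → (11, 'adbcchffggfgecgddba')
  3 → (28, 'ba')
  4 → (10, 'badbcchffggfgecgddba')
  5 → (13, 'bcchffggfgecgddba')
  6 → (6, 'bdcabadbcchffggfgecgddba')
  7 → (4, 'bfbdcabadbcchffggfgecgddba')
  8 → (1, 'bfgbfbdcabadbcchffggfgecgddba')
  9 → (8, 'cabadbcchffggfgecgddba')
  10 → (0, 'cbfgbfbdcabadbcchffggfgecgddba')
  11 → (14, 'cchffggfgecgddba')
  12 → (24, 'cgddba')
  13 → (15, 'chffggfgecgddba')
  14 → (27, 'dba')
  15 → (12, 'dbcchffggfgecgddba')
  16 → (7, 'dcabadbcchffggfgecgddba')
  17 → (26, 'ddba')
  18 → (23, 'ecgddba')
  19 → (5, 'fbdcabadbcchffggfgecgddba')
  20 → (17, 'ffggfgecgddba')
  21 → (2, 'fgbfbdcabadbcchffggfgecgddba')
  22 → (21, 'fgecgddba')
  23 → (18, 'fggfgecgddba')
  24 → (3, 'gbfbdcabadbcchffggfgecgddba')
  25 → (25, 'gddba')
  26 → (22, 'gecgddba')
  27 → (20, 'gfgecgddba')
  28 → (19, 'ggfgecgddba')
  29 → (16, 'hffggfgecgddba')

SA = [29, 9, 11, 28, 10, 13, 6, 4, 1, 8, 0, 14, 24, 15, 27, 12, 7, 26, 23, 5, 17, 2, 21, 18, 3, 25, 22, 20, 19, 16]
[i] adj suffixes → lcp
  [1] 29/9 → 1 ('a')
  [2] 9/11 → 1 ('a')
  [3] 11/28 → 0 ('')
  [4] 28/10 → 2 ('ba')
  [5] 10/13 → 1 ('b')
  [6] 13/6 → 1 ('b')
  [7] 6/4 → 1 ('b')
  [8] 4/1 → 2 ('bf')
  [9] 1/8 → 0 ('')
  [10] 8/0 → 1 ('c')
  [11] 0/14 → 1 ('c')
  [12] 14/24 → 1 ('c')
  [13] 24/15 → 1 ('c')
  [14] 15/27 → 0 ('')
  [15] 27/12 → 2 ('db')
  [16] 12/7 → 1 ('d')
  [17] 7/26 → 1 ('d')
  [18] 26/23 → 0 ('')
  [19] 23/5 → 0 ('')
  [20] 5/17 → 1 ('f')
  [21] 17/2 → 1 ('f')
  [22] 2/21 → 2 ('fg')
  [23] 21/18 → 2 ('fg')
  [24] 18/3 → 0 ('')
  [25] 3/25 → 1 ('g')
  [26] 25/22 → 1 ('g')
  [27] 22/20 → 1 ('g')
  [28] 20/19 → 1 ('g')
  [29] 19/16 → 0 ('')

n(n+1)/2 = 30·31/2 = 465
Σ LCP = 0 + 1 + 1 + 0 + 2 + 1 + 1 + 1 + 2 + 0 + 1 + 1 + 1 + 1 + 0 + 2 + 1 + 1 + 0 + 0 + 1 + 1 + 2 + 2 + 0 + 1 + 1 + 1 + 1 + 0 = 27
distinct = 465 − 27 = 438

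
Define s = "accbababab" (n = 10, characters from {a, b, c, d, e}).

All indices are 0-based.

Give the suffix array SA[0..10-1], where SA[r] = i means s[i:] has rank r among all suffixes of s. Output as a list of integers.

sorted suffixes:
  #0 SA[0]=8  'ab'
  #1 SA[1]=6  'abab'
  #2 SA[2]=4  'ababab'
  #3 SA[3]=0  'accbababab'
  #4 SA[4]=9  'b'
  #5 SA[5]=7  'bab'
  #6 SA[6]=5  'babab'
  #7 SA[7]=3  'bababab'
  #8 SA[8]=2  'cbababab'
  #9 SA[9]=1  'ccbababab'

[8, 6, 4, 0, 9, 7, 5, 3, 2, 1]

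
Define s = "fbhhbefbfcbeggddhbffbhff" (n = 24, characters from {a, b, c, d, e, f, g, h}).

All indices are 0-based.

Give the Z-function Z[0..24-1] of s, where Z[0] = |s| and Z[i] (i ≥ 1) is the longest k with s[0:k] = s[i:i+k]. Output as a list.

[24, 0, 0, 0, 0, 0, 2, 0, 1, 0, 0, 0, 0, 0, 0, 0, 0, 0, 1, 3, 0, 0, 1, 1]

Z[0]=24
i=1: outside box; Z[1]=0
i=2: outside box; Z[2]=0
i=3: outside box; Z[3]=0
i=4: outside box; Z[4]=0
i=5: outside box; Z[5]=0
i=6: outside box; Z[6]=2 scan→box=[6,8)
i=7: min(r-i=1, Z[1]=0)=0; Z[7]=0
i=8: outside box; Z[8]=1 scan→box=[8,9)
i=9: outside box; Z[9]=0
i=10: outside box; Z[10]=0
i=11: outside box; Z[11]=0
i=12: outside box; Z[12]=0
i=13: outside box; Z[13]=0
i=14: outside box; Z[14]=0
i=15: outside box; Z[15]=0
i=16: outside box; Z[16]=0
i=17: outside box; Z[17]=0
i=18: outside box; Z[18]=1 scan→box=[18,19)
i=19: outside box; Z[19]=3 scan→box=[19,22)
i=20: min(r-i=2, Z[1]=0)=0; Z[20]=0
i=21: min(r-i=1, Z[2]=0)=0; Z[21]=0
i=22: outside box; Z[22]=1 scan→box=[22,23)
i=23: outside box; Z[23]=1 scan→box=[23,24)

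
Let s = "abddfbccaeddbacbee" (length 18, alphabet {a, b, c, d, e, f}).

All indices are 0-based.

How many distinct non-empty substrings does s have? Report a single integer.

rank | idx | suffix
   0 |   0 | abddfbccaeddbacbee
   1 |  13 | acbee
   2 |   8 | aeddbacbee
   3 |  12 | bacbee
   4 |   5 | bccaeddbacbee
   5 |   1 | bddfbccaeddbacbee
   6 |  15 | bee
   7 |   7 | caeddbacbee
   8 |  14 | cbee
   9 |   6 | ccaeddbacbee
  10 |  11 | dbacbee
  11 |  10 | ddbacbee
  12 |   2 | ddfbccaeddbacbee
  13 |   3 | dfbccaeddbacbee
  14 |  17 | e
  15 |   9 | eddbacbee
  16 |  16 | ee
  17 |   4 | fbccaeddbacbee

SA = [0, 13, 8, 12, 5, 1, 15, 7, 14, 6, 11, 10, 2, 3, 17, 9, 16, 4]
[i] adj suffixes → lcp
  [1] 0/13 → 1 ('a')
  [2] 13/8 → 1 ('a')
  [3] 8/12 → 0 ('')
  [4] 12/5 → 1 ('b')
  [5] 5/1 → 1 ('b')
  [6] 1/15 → 1 ('b')
  [7] 15/7 → 0 ('')
  [8] 7/14 → 1 ('c')
  [9] 14/6 → 1 ('c')
  [10] 6/11 → 0 ('')
  [11] 11/10 → 1 ('d')
  [12] 10/2 → 2 ('dd')
  [13] 2/3 → 1 ('d')
  [14] 3/17 → 0 ('')
  [15] 17/9 → 1 ('e')
  [16] 9/16 → 1 ('e')
  [17] 16/4 → 0 ('')

n(n+1)/2 = 18·19/2 = 171
Σ LCP = 0 + 1 + 1 + 0 + 1 + 1 + 1 + 0 + 1 + 1 + 0 + 1 + 2 + 1 + 0 + 1 + 1 + 0 = 13
distinct = 171 − 13 = 158

158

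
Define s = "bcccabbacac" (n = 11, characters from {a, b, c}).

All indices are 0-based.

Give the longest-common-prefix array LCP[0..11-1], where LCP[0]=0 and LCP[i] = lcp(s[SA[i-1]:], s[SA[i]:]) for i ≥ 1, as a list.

[0, 1, 2, 0, 1, 1, 0, 1, 2, 1, 2]

sorted suffixes:
  #0 SA[0]=4  'abbacac'
  #1 SA[1]=9  'ac'
  #2 SA[2]=7  'acac'
  #3 SA[3]=6  'bacac'
  #4 SA[4]=5  'bbacac'
  #5 SA[5]=0  'bcccabbacac'
  #6 SA[6]=10  'c'
  #7 SA[7]=3  'cabbacac'
  #8 SA[8]=8  'cac'
  #9 SA[9]=2  'ccabbacac'
  #10 SA[10]=1  'cccabbacac'

SA = [4, 9, 7, 6, 5, 0, 10, 3, 8, 2, 1]
rank  pair      lcp
   1  s[4:],s[9:]  1  'a'
   2  s[9:],s[7:]  2  'ac'
   3  s[7:],s[6:]  0  ''
   4  s[6:],s[5:]  1  'b'
   5  s[5:],s[0:]  1  'b'
   6  s[0:],s[10:]  0  ''
   7  s[10:],s[3:]  1  'c'
   8  s[3:],s[8:]  2  'ca'
   9  s[8:],s[2:]  1  'c'
  10  s[2:],s[1:]  2  'cc'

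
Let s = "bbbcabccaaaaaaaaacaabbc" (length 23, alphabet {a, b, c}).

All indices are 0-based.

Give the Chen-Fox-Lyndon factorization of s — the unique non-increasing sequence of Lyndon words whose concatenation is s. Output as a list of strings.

["bbbc", "abcc", "aaaaaaaaacaabbc"]

emit factor 1: 'bbbc' (i=0, period=4)
emit factor 2: 'abcc' (i=4, period=4)
emit factor 3: 'aaaaaaaaacaabbc' (i=8, period=15)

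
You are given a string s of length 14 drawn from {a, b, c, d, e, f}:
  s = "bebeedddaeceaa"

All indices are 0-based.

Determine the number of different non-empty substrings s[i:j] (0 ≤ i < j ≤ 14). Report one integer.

rank | idx | suffix
   0 |  13 | a
   1 |  12 | aa
   2 |   8 | aeceaa
   3 |   0 | bebeedddaeceaa
   4 |   2 | beedddaeceaa
   5 |  10 | ceaa
   6 |   7 | daeceaa
   7 |   6 | ddaeceaa
   8 |   5 | dddaeceaa
   9 |  11 | eaa
  10 |   1 | ebeedddaeceaa
  11 |   9 | eceaa
  12 |   4 | edddaeceaa
  13 |   3 | eedddaeceaa

SA = [13, 12, 8, 0, 2, 10, 7, 6, 5, 11, 1, 9, 4, 3]
i: (SA[i-1],SA[i]) lcp shared
  1: (13,12) 1 'a'
  2: (12,8) 1 'a'
  3: (8,0) 0 ''
  4: (0,2) 2 'be'
  5: (2,10) 0 ''
  6: (10,7) 0 ''
  7: (7,6) 1 'd'
  8: (6,5) 2 'dd'
  9: (5,11) 0 ''
  10: (11,1) 1 'e'
  11: (1,9) 1 'e'
  12: (9,4) 1 'e'
  13: (4,3) 1 'e'

n(n+1)/2 = 14·15/2 = 105
Σ LCP = 0 + 1 + 1 + 0 + 2 + 0 + 0 + 1 + 2 + 0 + 1 + 1 + 1 + 1 = 11
distinct = 105 − 11 = 94

94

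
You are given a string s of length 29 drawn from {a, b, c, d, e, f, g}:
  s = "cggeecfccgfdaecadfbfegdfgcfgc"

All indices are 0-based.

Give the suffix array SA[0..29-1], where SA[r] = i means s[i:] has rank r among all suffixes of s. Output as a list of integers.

rank | idx | suffix
   0 |  15 | adfbfegdfgcfgc
   1 |  12 | aecadfbfegdfgcfgc
   2 |  18 | bfegdfgcfgc
   3 |  28 | c
   4 |  14 | cadfbfegdfgcfgc
   5 |   7 | ccgfdaecadfbfegdfgcfgc
   6 |   5 | cfccgfdaecadfbfegdfgcfgc
   7 |  25 | cfgc
   8 |   8 | cgfdaecadfbfegdfgcfgc
   9 |   0 | cggeecfccgfdaecadfbfegdfgcfgc
  10 |  11 | daecadfbfegdfgcfgc
  11 |  16 | dfbfegdfgcfgc
  12 |  22 | dfgcfgc
  13 |  13 | ecadfbfegdfgcfgc
  14 |   4 | ecfccgfdaecadfbfegdfgcfgc
  15 |   3 | eecfccgfdaecadfbfegdfgcfgc
  16 |  20 | egdfgcfgc
  17 |  17 | fbfegdfgcfgc
  18 |   6 | fccgfdaecadfbfegdfgcfgc
  19 |  10 | fdaecadfbfegdfgcfgc
  20 |  19 | fegdfgcfgc
  21 |  26 | fgc
  22 |  23 | fgcfgc
  23 |  27 | gc
  24 |  24 | gcfgc
  25 |  21 | gdfgcfgc
  26 |   2 | geecfccgfdaecadfbfegdfgcfgc
  27 |   9 | gfdaecadfbfegdfgcfgc
  28 |   1 | ggeecfccgfdaecadfbfegdfgcfgc

[15, 12, 18, 28, 14, 7, 5, 25, 8, 0, 11, 16, 22, 13, 4, 3, 20, 17, 6, 10, 19, 26, 23, 27, 24, 21, 2, 9, 1]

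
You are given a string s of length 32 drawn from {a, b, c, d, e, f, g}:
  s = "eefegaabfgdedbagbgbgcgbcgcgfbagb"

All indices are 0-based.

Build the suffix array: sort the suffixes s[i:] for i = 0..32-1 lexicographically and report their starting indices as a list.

[5, 6, 29, 14, 31, 28, 13, 22, 7, 16, 18, 20, 23, 25, 12, 10, 11, 0, 1, 3, 27, 2, 8, 4, 30, 21, 15, 17, 19, 24, 9, 26]

rank→(start, suffix):
  0 → (5, 'aabfgdedbagbgbgcgbcgcgfbagb')
  1 → (6, 'abfgdedbagbgbgcgbcgcgfbagb')
  2 → (29, 'agb')
  3 → (14, 'agbgbgcgbcgcgfbagb')
  4 → (31, 'b')
  5 → (28, 'bagb')
  6 → (13, 'bagbgbgcgbcgcgfbagb')
  7 → (22, 'bcgcgfbagb')
  8 → (7, 'bfgdedbagbgbgcgbcgcgfbagb')
  9 → (16, 'bgbgcgbcgcgfbagb')
  10 → (18, 'bgcgbcgcgfbagb')
  11 → (20, 'cgbcgcgfbagb')
  12 → (23, 'cgcgfbagb')
  13 → (25, 'cgfbagb')
  14 → (12, 'dbagbgbgcgbcgcgfbagb')
  15 → (10, 'dedbagbgbgcgbcgcgfbagb')
  16 → (11, 'edbagbgbgcgbcgcgfbagb')
  17 → (0, 'eefegaabfgdedbagbgbgcgbcgcgfbagb')
  18 → (1, 'efegaabfgdedbagbgbgcgbcgcgfbagb')
  19 → (3, 'egaabfgdedbagbgbgcgbcgcgfbagb')
  20 → (27, 'fbagb')
  21 → (2, 'fegaabfgdedbagbgbgcgbcgcgfbagb')
  22 → (8, 'fgdedbagbgbgcgbcgcgfbagb')
  23 → (4, 'gaabfgdedbagbgbgcgbcgcgfbagb')
  24 → (30, 'gb')
  25 → (21, 'gbcgcgfbagb')
  26 → (15, 'gbgbgcgbcgcgfbagb')
  27 → (17, 'gbgcgbcgcgfbagb')
  28 → (19, 'gcgbcgcgfbagb')
  29 → (24, 'gcgfbagb')
  30 → (9, 'gdedbagbgbgcgbcgcgfbagb')
  31 → (26, 'gfbagb')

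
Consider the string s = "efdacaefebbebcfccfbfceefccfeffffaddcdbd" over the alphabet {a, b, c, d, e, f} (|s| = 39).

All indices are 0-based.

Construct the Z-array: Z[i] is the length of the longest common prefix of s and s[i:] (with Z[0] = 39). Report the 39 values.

[39, 0, 0, 0, 0, 0, 2, 0, 1, 0, 0, 1, 0, 0, 0, 0, 0, 0, 0, 0, 0, 1, 2, 0, 0, 0, 0, 2, 0, 0, 0, 0, 0, 0, 0, 0, 0, 0, 0]

Z[0]=39
i=1: i≥r, start 0; Z[1]=0
i=2: i≥r, start 0; Z[2]=0
i=3: i≥r, start 0; Z[3]=0
i=4: i≥r, start 0; Z[4]=0
i=5: i≥r, start 0; Z[5]=0
i=6: i≥r, start 0; Z[6]=2 scan→box=[6,8)
i=7: min(r-i=1, Z[1]=0)=0; Z[7]=0
i=8: i≥r, start 0; Z[8]=1 scan→box=[8,9)
i=9: i≥r, start 0; Z[9]=0
i=10: i≥r, start 0; Z[10]=0
i=11: i≥r, start 0; Z[11]=1 scan→box=[11,12)
i=12: i≥r, start 0; Z[12]=0
i=13: i≥r, start 0; Z[13]=0
i=14: i≥r, start 0; Z[14]=0
i=15: i≥r, start 0; Z[15]=0
i=16: i≥r, start 0; Z[16]=0
i=17: i≥r, start 0; Z[17]=0
i=18: i≥r, start 0; Z[18]=0
i=19: i≥r, start 0; Z[19]=0
i=20: i≥r, start 0; Z[20]=0
i=21: i≥r, start 0; Z[21]=1 scan→box=[21,22)
i=22: i≥r, start 0; Z[22]=2 scan→box=[22,24)
i=23: min(r-i=1, Z[1]=0)=0; Z[23]=0
i=24: i≥r, start 0; Z[24]=0
i=25: i≥r, start 0; Z[25]=0
i=26: i≥r, start 0; Z[26]=0
i=27: i≥r, start 0; Z[27]=2 scan→box=[27,29)
i=28: min(r-i=1, Z[1]=0)=0; Z[28]=0
i=29: i≥r, start 0; Z[29]=0
i=30: i≥r, start 0; Z[30]=0
i=31: i≥r, start 0; Z[31]=0
i=32: i≥r, start 0; Z[32]=0
i=33: i≥r, start 0; Z[33]=0
i=34: i≥r, start 0; Z[34]=0
i=35: i≥r, start 0; Z[35]=0
i=36: i≥r, start 0; Z[36]=0
i=37: i≥r, start 0; Z[37]=0
i=38: i≥r, start 0; Z[38]=0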